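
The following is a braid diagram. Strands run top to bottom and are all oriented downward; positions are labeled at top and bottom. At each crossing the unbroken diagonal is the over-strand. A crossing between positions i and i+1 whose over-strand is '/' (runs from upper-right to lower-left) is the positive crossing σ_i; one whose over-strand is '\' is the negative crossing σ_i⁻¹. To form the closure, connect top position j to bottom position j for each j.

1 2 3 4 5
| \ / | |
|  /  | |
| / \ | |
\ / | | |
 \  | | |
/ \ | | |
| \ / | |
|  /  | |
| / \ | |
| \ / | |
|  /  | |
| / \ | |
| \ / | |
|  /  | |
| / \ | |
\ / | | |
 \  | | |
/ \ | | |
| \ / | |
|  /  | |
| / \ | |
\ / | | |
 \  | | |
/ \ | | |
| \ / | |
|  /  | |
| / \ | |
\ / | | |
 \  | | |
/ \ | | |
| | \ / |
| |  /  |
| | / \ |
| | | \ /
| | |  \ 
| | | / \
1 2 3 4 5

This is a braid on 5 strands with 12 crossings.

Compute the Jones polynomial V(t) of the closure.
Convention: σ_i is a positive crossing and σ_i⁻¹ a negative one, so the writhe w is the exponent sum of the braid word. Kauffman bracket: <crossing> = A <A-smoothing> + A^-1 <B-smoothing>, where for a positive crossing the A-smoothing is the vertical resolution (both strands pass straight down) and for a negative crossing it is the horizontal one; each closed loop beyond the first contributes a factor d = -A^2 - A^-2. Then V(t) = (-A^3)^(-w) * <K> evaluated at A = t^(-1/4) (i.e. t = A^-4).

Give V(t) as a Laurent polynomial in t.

t^7 - 4*t^6 + 7*t^5 - 11*t^4 + 14*t^3 - 14*t^2 + 14*t - 10 + 7*t^-1 - 4*t^-2 + t^-3

Derivation:
Reading the diagram top to bottom ('/'-over between positions i,i+1 = s_i, '\'-over = s_i^-1): braid word = s2 s1^-1 s2 s2 s2 s1^-1 s2 s1^-1 s2 s1^-1 s3 s4^-1.
The presented braid s2 s1^-1 s2 s2 s2 s1^-1 s2 s1^-1 s2 s1^-1 s3 s4^-1 on 5 strands reduces by inverse Markov moves (closure unchanged at each step):
  Destabilize: the word has the form β·s4^-1 where s4^-1 occurs only as the final letter (β ∈ B_4); drop it and the last strand → 4 strands.
  Destabilize: the word has the form β·s3 where s3 occurs only as the final letter (β ∈ B_3); drop it and the last strand → 3 strands.
Reduced to β = s2 s1^-1 s2 s2 s2 s1^-1 s2 s1^-1 s2 s1^-1 on 3 strands, 10 crossings.
Compute on β:
Braid: s2 s1^-1 s2 s2 s2 s1^-1 s2 s1^-1 s2 s1^-1 on 3 strands, 10 crossings.
Writhe w = (#positive) - (#negative) = 6 - 4 = 2.
Computing the Kauffman bracket via state sum. There are 2^10 = 1024 states.
For each crossing: s=0 is the vertical smoothing, s=1 horizontal. Crossing k contributes A^(sign_k * (1 - 2*s_k)); loop factor d = -A^2 - A^-2.
Tabulate the states by total A-exponent and number of loops L (A-exp: L × count):
  A^10: L=5 ×1
  A^8: L=4 ×10
  A^6: L=3 ×42, L=5 ×3
  A^4: L=2 ×90, L=4 ×29, L=6 ×1
  A^2: L=1 ×87, L=3 ×110, L=5 ×13
  A^0: L=2 ×179, L=4 ×71, L=6 ×2
  A^-2: L=3 ×187, L=5 ×23
  A^-4: L=4 ×117, L=6 ×3
  A^-6: L=5 ×45
  A^-8: L=6 ×10
  A^-10: L=7 ×1
Each group contributes A^e * Σ count * d^(L-1):
Powers of d = -A^2 - A^-2: d^2 = A^4 + 2 + A^-4; d^3 = -A^6 - 3*A^2 - 3*A^-2 - A^-6; d^4 = A^8 + 4*A^4 + 6 + 4*A^-4 + A^-8; d^5 = -A^10 - 5*A^6 - 10*A^2 - 10*A^-2 - 5*A^-6 - A^-10; d^6 = A^12 + 6*A^8 + 15*A^4 + 20 + 15*A^-4 + 6*A^-8 + A^-12.
  A^10 * (d^4) = A^18 + 4*A^14 + 6*A^10 + 4*A^6 + A^2
  A^8 * (10*d^3) = -10*A^14 - 30*A^10 - 30*A^6 - 10*A^2
  A^6 * (42*d^2 + 3*d^4) = 3*A^14 + 54*A^10 + 102*A^6 + 54*A^2 + 3*A^-2
  A^4 * (90*d + 29*d^3 + d^5) = -A^14 - 34*A^10 - 187*A^6 - 187*A^2 - 34*A^-2 - A^-6
  A^2 * (87 + 110*d^2 + 13*d^4) = 13*A^10 + 162*A^6 + 385*A^2 + 162*A^-2 + 13*A^-6
  A^0 * (179*d + 71*d^3 + 2*d^5) = -2*A^10 - 81*A^6 - 412*A^2 - 412*A^-2 - 81*A^-6 - 2*A^-10
  A^-2 * (187*d^2 + 23*d^4) = 23*A^6 + 279*A^2 + 512*A^-2 + 279*A^-6 + 23*A^-10
  A^-4 * (117*d^3 + 3*d^5) = -3*A^6 - 132*A^2 - 381*A^-2 - 381*A^-6 - 132*A^-10 - 3*A^-14
  A^-6 * (45*d^4) = 45*A^2 + 180*A^-2 + 270*A^-6 + 180*A^-10 + 45*A^-14
  A^-8 * (10*d^5) = -10*A^2 - 50*A^-2 - 100*A^-6 - 100*A^-10 - 50*A^-14 - 10*A^-18
  A^-10 * (d^6) = A^2 + 6*A^-2 + 15*A^-6 + 20*A^-10 + 15*A^-14 + 6*A^-18 + A^-22
Summing the groups: <K> = A^18 - 4*A^14 + 7*A^10 - 10*A^6 + 14*A^2 - 14*A^-2 + 14*A^-6 - 11*A^-10 + 7*A^-14 - 4*A^-18 + A^-22
Normalise by the writhe: (-A^3)^(-w) = (-A^3)^(-2) = A^-6, so f(A) = A^-6 * <K> = A^12 - 4*A^8 + 7*A^4 - 10 + 14*A^-4 - 14*A^-8 + 14*A^-12 - 11*A^-16 + 7*A^-20 - 4*A^-24 + A^-28.
Substitute A = t^(-1/4), i.e. A^e → t^(-e/4): V(t) = t^7 - 4*t^6 + 7*t^5 - 11*t^4 + 14*t^3 - 14*t^2 + 14*t - 10 + 7*t^-1 - 4*t^-2 + t^-3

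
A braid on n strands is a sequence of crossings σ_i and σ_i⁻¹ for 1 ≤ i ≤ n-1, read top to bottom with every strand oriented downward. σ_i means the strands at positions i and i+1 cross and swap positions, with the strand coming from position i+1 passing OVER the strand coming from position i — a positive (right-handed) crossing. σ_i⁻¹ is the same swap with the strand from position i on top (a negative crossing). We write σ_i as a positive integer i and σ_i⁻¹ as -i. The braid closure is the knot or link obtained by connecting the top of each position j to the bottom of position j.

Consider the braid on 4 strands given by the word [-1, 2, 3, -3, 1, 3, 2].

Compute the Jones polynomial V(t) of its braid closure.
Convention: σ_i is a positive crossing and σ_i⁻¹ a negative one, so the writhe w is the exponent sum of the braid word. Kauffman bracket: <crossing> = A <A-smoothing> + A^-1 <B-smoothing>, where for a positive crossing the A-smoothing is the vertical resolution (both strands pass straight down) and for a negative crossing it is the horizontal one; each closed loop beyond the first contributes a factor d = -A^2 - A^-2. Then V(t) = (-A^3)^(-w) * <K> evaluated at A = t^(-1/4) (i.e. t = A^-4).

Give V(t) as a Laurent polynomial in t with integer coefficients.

1

Derivation:
First cancel adjacent σ_i σ_i⁻¹ pairs (Reidemeister II — same braid, same closure): s1^-1 s2 s3 s3^-1 s1 s3 s2 → s1^-1 s2 s1 s3 s2.
Braid: s1^-1 s2 s1 s3 s2 on 4 strands, 5 crossings.
Writhe w = (#positive) - (#negative) = 4 - 1 = 3.
State-sum expansion of <K>. There are 2^5 = 32 states.
Smooth each crossing (0=||, 1=⌣⌢); contribution A^(Σ sign_k(1-2s_k)) * d^(L-1).
  state 00000: A-exp=+3, loops=4, term = A^3 * d^3
  state 00001: A-exp=+1, loops=3, term = A^1 * d^2
  state 00010: A-exp=+1, loops=3, term = A^1 * d^2
  state 00011: A-exp=-1, loops=2, term = A^-1 * d^1
  state 00100: A-exp=+1, loops=3, term = A^1 * d^2
  state 00101: A-exp=-1, loops=2, term = A^-1 * d^1
  state 00110: A-exp=-1, loops=2, term = A^-1 * d^1
  state 00111: A-exp=-3, loops=1, term = A^-3 * d^0
  state 01000: A-exp=+1, loops=3, term = A^1 * d^2
  state 01001: A-exp=-1, loops=4, term = A^-1 * d^3
  state 01010: A-exp=-1, loops=2, term = A^-1 * d^1
  state 01011: A-exp=-3, loops=3, term = A^-3 * d^2
  state 01100: A-exp=-1, loops=2, term = A^-1 * d^1
  state 01101: A-exp=-3, loops=3, term = A^-3 * d^2
  state 01110: A-exp=-3, loops=1, term = A^-3 * d^0
  state 01111: A-exp=-5, loops=2, term = A^-5 * d^1
  state 10000: A-exp=+5, loops=3, term = A^5 * d^2
  state 10001: A-exp=+3, loops=2, term = A^3 * d^1
  state 10010: A-exp=+3, loops=2, term = A^3 * d^1
  state 10011: A-exp=+1, loops=1, term = A^1 * d^0
  state 10100: A-exp=+3, loops=4, term = A^3 * d^3
  state 10101: A-exp=+1, loops=3, term = A^1 * d^2
  state 10110: A-exp=+1, loops=3, term = A^1 * d^2
  state 10111: A-exp=-1, loops=2, term = A^-1 * d^1
  state 11000: A-exp=+3, loops=2, term = A^3 * d^1
  state 11001: A-exp=+1, loops=3, term = A^1 * d^2
  state 11010: A-exp=+1, loops=1, term = A^1 * d^0
  state 11011: A-exp=-1, loops=2, term = A^-1 * d^1
  state 11100: A-exp=+1, loops=3, term = A^1 * d^2
  state 11101: A-exp=-1, loops=2, term = A^-1 * d^1
  state 11110: A-exp=-1, loops=2, term = A^-1 * d^1
  state 11111: A-exp=-3, loops=1, term = A^-3 * d^0
Collect the terms by A-exponent (count of states per loop number):
Powers of d = -A^2 - A^-2: d^2 = A^4 + 2 + A^-4; d^3 = -A^6 - 3*A^2 - 3*A^-2 - A^-6.
  A^5 * (d^2) = A^9 + 2*A^5 + A
  A^3 * (3*d + 2*d^3) = -2*A^9 - 9*A^5 - 9*A - 2*A^-3
  A^1 * (2 + 8*d^2) = 8*A^5 + 18*A + 8*A^-3
  A^-1 * (9*d + d^3) = -A^5 - 12*A - 12*A^-3 - A^-7
  A^-3 * (3 + 2*d^2) = 2*A + 7*A^-3 + 2*A^-7
  A^-5 * (d) = -A^-3 - A^-7
Summing the groups: <K> = -A^9
Normalise by the writhe: (-A^3)^(-w) = (-A^3)^(-3) = -A^-9, so f(A) = -A^-9 * <K> = 1.
Substitute A = t^(-1/4), i.e. A^e → t^(-e/4): V(t) = 1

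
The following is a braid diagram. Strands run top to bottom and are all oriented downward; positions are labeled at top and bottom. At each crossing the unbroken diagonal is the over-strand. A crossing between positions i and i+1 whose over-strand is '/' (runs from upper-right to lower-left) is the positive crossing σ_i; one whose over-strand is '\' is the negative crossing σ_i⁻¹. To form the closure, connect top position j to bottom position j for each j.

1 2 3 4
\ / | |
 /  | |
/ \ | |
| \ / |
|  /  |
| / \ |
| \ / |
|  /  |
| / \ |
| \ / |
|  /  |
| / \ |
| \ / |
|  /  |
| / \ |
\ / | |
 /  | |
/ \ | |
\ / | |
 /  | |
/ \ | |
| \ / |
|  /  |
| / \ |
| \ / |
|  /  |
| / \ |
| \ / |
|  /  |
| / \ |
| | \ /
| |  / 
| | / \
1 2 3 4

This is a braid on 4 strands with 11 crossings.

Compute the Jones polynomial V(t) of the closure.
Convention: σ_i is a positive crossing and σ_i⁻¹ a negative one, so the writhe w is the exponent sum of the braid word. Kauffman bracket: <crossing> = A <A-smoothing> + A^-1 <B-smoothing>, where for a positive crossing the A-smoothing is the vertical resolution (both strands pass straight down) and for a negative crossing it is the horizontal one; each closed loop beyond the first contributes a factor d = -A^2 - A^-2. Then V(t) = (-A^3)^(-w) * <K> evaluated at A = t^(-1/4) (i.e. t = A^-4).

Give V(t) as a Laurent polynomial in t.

Reading the diagram top to bottom ('/'-over between positions i,i+1 = s_i, '\'-over = s_i^-1): braid word = s1 s2 s2 s2 s2 s1 s1 s2 s2 s2 s3.
The presented braid s1 s2 s2 s2 s2 s1 s1 s2 s2 s2 s3 on 4 strands reduces by inverse Markov moves (closure unchanged at each step):
  Destabilize: the word has the form β·s3 where s3 occurs only as the final letter (β ∈ B_3); drop it and the last strand → 3 strands.
Reduced to β = s1 s2 s2 s2 s2 s1 s1 s2 s2 s2 on 3 strands, 10 crossings.
Compute on β:
Braid: s1 s2 s2 s2 s2 s1 s1 s2 s2 s2 on 3 strands, 10 crossings.
Writhe w = (#positive) - (#negative) = 10 - 0 = 10.
State-sum expansion of <K>. There are 2^10 = 1024 states.
Smooth each crossing (0=||, 1=⌣⌢); contribution A^(Σ sign_k(1-2s_k)) * d^(L-1).
Tabulate the states by total A-exponent and number of loops L (A-exp: L × count):
  A^10: L=3 ×1
  A^8: L=2 ×10
  A^6: L=1 ×21, L=3 ×24
  A^4: L=2 ×84, L=4 ×36
  A^2: L=1 ×24, L=3 ×151, L=5 ×35
  A^0: L=2 ×72, L=4 ×159, L=6 ×21
  A^-2: L=3 ×98, L=5 ×105, L=7 ×7
  A^-4: L=4 ×76, L=6 ×43, L=8 ×1
  A^-6: L=5 ×35, L=7 ×10
  A^-8: L=6 ×9, L=8 ×1
  A^-10: L=7 ×1
Each group contributes A^e * Σ count * d^(L-1):
Powers of d = -A^2 - A^-2: d^2 = A^4 + 2 + A^-4; d^3 = -A^6 - 3*A^2 - 3*A^-2 - A^-6; d^4 = A^8 + 4*A^4 + 6 + 4*A^-4 + A^-8; d^5 = -A^10 - 5*A^6 - 10*A^2 - 10*A^-2 - 5*A^-6 - A^-10; d^6 = A^12 + 6*A^8 + 15*A^4 + 20 + 15*A^-4 + 6*A^-8 + A^-12; d^7 = -A^14 - 7*A^10 - 21*A^6 - 35*A^2 - 35*A^-2 - 21*A^-6 - 7*A^-10 - A^-14.
  A^10 * (d^2) = A^14 + 2*A^10 + A^6
  A^8 * (10*d) = -10*A^10 - 10*A^6
  A^6 * (21 + 24*d^2) = 24*A^10 + 69*A^6 + 24*A^2
  A^4 * (84*d + 36*d^3) = -36*A^10 - 192*A^6 - 192*A^2 - 36*A^-2
  A^2 * (24 + 151*d^2 + 35*d^4) = 35*A^10 + 291*A^6 + 536*A^2 + 291*A^-2 + 35*A^-6
  A^0 * (72*d + 159*d^3 + 21*d^5) = -21*A^10 - 264*A^6 - 759*A^2 - 759*A^-2 - 264*A^-6 - 21*A^-10
  A^-2 * (98*d^2 + 105*d^4 + 7*d^6) = 7*A^10 + 147*A^6 + 623*A^2 + 966*A^-2 + 623*A^-6 + 147*A^-10 + 7*A^-14
  A^-4 * (76*d^3 + 43*d^5 + d^7) = -A^10 - 50*A^6 - 312*A^2 - 693*A^-2 - 693*A^-6 - 312*A^-10 - 50*A^-14 - A^-18
  A^-6 * (35*d^4 + 10*d^6) = 10*A^6 + 95*A^2 + 290*A^-2 + 410*A^-6 + 290*A^-10 + 95*A^-14 + 10*A^-18
  A^-8 * (9*d^5 + d^7) = -A^6 - 16*A^2 - 66*A^-2 - 125*A^-6 - 125*A^-10 - 66*A^-14 - 16*A^-18 - A^-22
  A^-10 * (d^6) = A^2 + 6*A^-2 + 15*A^-6 + 20*A^-10 + 15*A^-14 + 6*A^-18 + A^-22
Summing the groups: <K> = A^14 + A^6 - A^-2 + A^-6 - A^-10 + A^-14 - A^-18
Normalise by the writhe: (-A^3)^(-w) = (-A^3)^(-10) = A^-30, so f(A) = A^-30 * <K> = A^-16 + A^-24 - A^-32 + A^-36 - A^-40 + A^-44 - A^-48.
Substitute A = t^(-1/4), i.e. A^e → t^(-e/4): V(t) = -t^12 + t^11 - t^10 + t^9 - t^8 + t^6 + t^4

Answer: -t^12 + t^11 - t^10 + t^9 - t^8 + t^6 + t^4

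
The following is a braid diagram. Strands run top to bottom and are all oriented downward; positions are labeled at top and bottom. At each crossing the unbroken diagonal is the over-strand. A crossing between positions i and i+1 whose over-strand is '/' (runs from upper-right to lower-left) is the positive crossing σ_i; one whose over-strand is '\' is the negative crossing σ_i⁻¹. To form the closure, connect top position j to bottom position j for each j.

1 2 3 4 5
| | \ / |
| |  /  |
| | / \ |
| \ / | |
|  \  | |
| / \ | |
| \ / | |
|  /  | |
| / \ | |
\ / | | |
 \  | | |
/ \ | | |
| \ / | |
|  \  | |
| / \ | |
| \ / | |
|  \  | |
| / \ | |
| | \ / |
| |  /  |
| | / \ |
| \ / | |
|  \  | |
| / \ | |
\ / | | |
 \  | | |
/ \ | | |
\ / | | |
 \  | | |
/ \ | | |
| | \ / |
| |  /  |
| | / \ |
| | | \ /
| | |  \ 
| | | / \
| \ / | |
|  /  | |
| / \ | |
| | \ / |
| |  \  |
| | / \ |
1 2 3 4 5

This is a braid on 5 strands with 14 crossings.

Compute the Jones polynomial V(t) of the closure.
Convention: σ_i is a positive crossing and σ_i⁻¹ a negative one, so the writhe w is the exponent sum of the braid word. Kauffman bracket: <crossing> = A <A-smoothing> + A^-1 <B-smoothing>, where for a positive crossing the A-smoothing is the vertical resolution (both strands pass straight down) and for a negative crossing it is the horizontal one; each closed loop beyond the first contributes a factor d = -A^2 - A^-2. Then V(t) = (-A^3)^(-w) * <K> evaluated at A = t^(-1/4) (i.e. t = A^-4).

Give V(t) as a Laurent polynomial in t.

t - 2 + 4*t^-1 - 5*t^-2 + 6*t^-3 - 5*t^-4 + 4*t^-5 - 3*t^-6 + t^-7

Derivation:
Reading the diagram top to bottom ('/'-over between positions i,i+1 = s_i, '\'-over = s_i^-1): braid word = s3 s2^-1 s2 s1^-1 s2^-1 s2^-1 s3 s2^-1 s1^-1 s1^-1 s3 s4^-1 s2 s3^-1.
The presented braid s3 s2^-1 s2 s1^-1 s2^-1 s2^-1 s3 s2^-1 s1^-1 s1^-1 s3 s4^-1 s2 s3^-1 on 5 strands reduces by inverse Markov moves (closure unchanged at each step):
  Deconjugate: the word is γ·β·γ⁻¹ with γ = s3 (prefix) and γ⁻¹ = s3^-1 (suffix); strip both.
  Deconjugate: the word is γ·β·γ⁻¹ with γ = s2^-1 (prefix) and γ⁻¹ = s2 (suffix); strip both.
  Destabilize: the word has the form β·s4^-1 where s4^-1 occurs only as the final letter (β ∈ B_4); drop it and the last strand → 4 strands.
Reduced to β = s2 s1^-1 s2^-1 s2^-1 s3 s2^-1 s1^-1 s1^-1 s3 on 4 strands, 9 crossings.
Compute on β:
Braid: s2 s1^-1 s2^-1 s2^-1 s3 s2^-1 s1^-1 s1^-1 s3 on 4 strands, 9 crossings.
Writhe w = (#positive) - (#negative) = 3 - 6 = -3.
State-sum expansion of <K>. There are 2^9 = 512 states.
Smooth each crossing (0=||, 1=⌣⌢); contribution A^(Σ sign_k(1-2s_k)) * d^(L-1).
Tabulate the states by total A-exponent and number of loops L (A-exp: L × count):
  A^9: L=6 ×1
  A^7: L=5 ×9
  A^5: L=4 ×35, L=6 ×1
  A^3: L=3 ×73, L=5 ×11
  A^1: L=2 ×82, L=4 ×43, L=6 ×1
  A^-1: L=1 ×40, L=3 ×79, L=5 ×7
  A^-3: L=2 ×63, L=4 ×21
  A^-5: L=1 ×9, L=3 ×26, L=5 ×1
  A^-7: L=2 ×6, L=4 ×3
  A^-9: L=3 ×1
Each group contributes A^e * Σ count * d^(L-1):
Powers of d = -A^2 - A^-2: d^2 = A^4 + 2 + A^-4; d^3 = -A^6 - 3*A^2 - 3*A^-2 - A^-6; d^4 = A^8 + 4*A^4 + 6 + 4*A^-4 + A^-8; d^5 = -A^10 - 5*A^6 - 10*A^2 - 10*A^-2 - 5*A^-6 - A^-10.
  A^9 * (d^5) = -A^19 - 5*A^15 - 10*A^11 - 10*A^7 - 5*A^3 - A^-1
  A^7 * (9*d^4) = 9*A^15 + 36*A^11 + 54*A^7 + 36*A^3 + 9*A^-1
  A^5 * (35*d^3 + d^5) = -A^15 - 40*A^11 - 115*A^7 - 115*A^3 - 40*A^-1 - A^-5
  A^3 * (73*d^2 + 11*d^4) = 11*A^11 + 117*A^7 + 212*A^3 + 117*A^-1 + 11*A^-5
  A^1 * (82*d + 43*d^3 + d^5) = -A^11 - 48*A^7 - 221*A^3 - 221*A^-1 - 48*A^-5 - A^-9
  A^-1 * (40 + 79*d^2 + 7*d^4) = 7*A^7 + 107*A^3 + 240*A^-1 + 107*A^-5 + 7*A^-9
  A^-3 * (63*d + 21*d^3) = -21*A^3 - 126*A^-1 - 126*A^-5 - 21*A^-9
  A^-5 * (9 + 26*d^2 + d^4) = A^3 + 30*A^-1 + 67*A^-5 + 30*A^-9 + A^-13
  A^-7 * (6*d + 3*d^3) = -3*A^-1 - 15*A^-5 - 15*A^-9 - 3*A^-13
  A^-9 * (d^2) = A^-5 + 2*A^-9 + A^-13
Summing the groups: <K> = -A^19 + 3*A^15 - 4*A^11 + 5*A^7 - 6*A^3 + 5*A^-1 - 4*A^-5 + 2*A^-9 - A^-13
Normalise by the writhe: (-A^3)^(-w) = (-A^3)^(3) = -A^9, so f(A) = -A^9 * <K> = A^28 - 3*A^24 + 4*A^20 - 5*A^16 + 6*A^12 - 5*A^8 + 4*A^4 - 2 + A^-4.
Substitute A = t^(-1/4), i.e. A^e → t^(-e/4): V(t) = t - 2 + 4*t^-1 - 5*t^-2 + 6*t^-3 - 5*t^-4 + 4*t^-5 - 3*t^-6 + t^-7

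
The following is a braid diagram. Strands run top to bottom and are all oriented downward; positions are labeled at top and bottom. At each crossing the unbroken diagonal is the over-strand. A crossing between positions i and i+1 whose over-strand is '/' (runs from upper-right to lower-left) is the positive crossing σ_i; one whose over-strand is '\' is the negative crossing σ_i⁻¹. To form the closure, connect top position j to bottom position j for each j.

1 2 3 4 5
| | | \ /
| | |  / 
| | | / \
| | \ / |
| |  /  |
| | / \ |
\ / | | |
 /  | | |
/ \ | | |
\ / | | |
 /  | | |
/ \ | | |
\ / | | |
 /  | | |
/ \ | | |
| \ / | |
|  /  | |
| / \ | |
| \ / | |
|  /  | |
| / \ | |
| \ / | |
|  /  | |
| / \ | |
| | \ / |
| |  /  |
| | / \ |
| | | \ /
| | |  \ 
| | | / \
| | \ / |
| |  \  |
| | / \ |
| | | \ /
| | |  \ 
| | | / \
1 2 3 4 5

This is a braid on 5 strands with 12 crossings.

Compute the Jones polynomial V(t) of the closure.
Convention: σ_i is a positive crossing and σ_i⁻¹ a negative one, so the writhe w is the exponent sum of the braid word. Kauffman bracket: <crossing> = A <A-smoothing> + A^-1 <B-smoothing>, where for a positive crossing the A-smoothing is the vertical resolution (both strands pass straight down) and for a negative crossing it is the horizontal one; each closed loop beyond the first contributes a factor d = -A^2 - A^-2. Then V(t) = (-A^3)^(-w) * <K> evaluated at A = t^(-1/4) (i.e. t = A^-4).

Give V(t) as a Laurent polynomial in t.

Reading the diagram top to bottom ('/'-over between positions i,i+1 = s_i, '\'-over = s_i^-1): braid word = s4 s3 s1 s1 s1 s2 s2 s2 s3 s4^-1 s3^-1 s4^-1.
The presented braid s4 s3 s1 s1 s1 s2 s2 s2 s3 s4^-1 s3^-1 s4^-1 on 5 strands reduces by inverse Markov moves (closure unchanged at each step):
  Deconjugate: the word is γ·β·γ⁻¹ with γ = s4 s3 (prefix) and γ⁻¹ = s3^-1 s4^-1 (suffix); strip both.
  Destabilize: the word has the form β·s4^-1 where s4^-1 occurs only as the final letter (β ∈ B_4); drop it and the last strand → 4 strands.
  Destabilize: the word has the form β·s3 where s3 occurs only as the final letter (β ∈ B_3); drop it and the last strand → 3 strands.
Reduced to β = s1 s1 s1 s2 s2 s2 on 3 strands, 6 crossings.
Compute on β:
Braid: s1 s1 s1 s2 s2 s2 on 3 strands, 6 crossings.
Writhe w = (#positive) - (#negative) = 6 - 0 = 6.
State-sum expansion of <K>. There are 2^6 = 64 states.
Each crossing splits two ways (0=vertical, 1=horizontal). The state's weight is A^(#A-smoothings - #B-smoothings) * d^(loops - 1).
Tabulate the states by total A-exponent and number of loops L (A-exp: L × count):
  A^6: L=3 ×1
  A^4: L=2 ×6
  A^2: L=1 ×9, L=3 ×6
  A^0: L=2 ×18, L=4 ×2
  A^-2: L=3 ×15
  A^-4: L=4 ×6
  A^-6: L=5 ×1
Each group contributes A^e * Σ count * d^(L-1):
Powers of d = -A^2 - A^-2: d^2 = A^4 + 2 + A^-4; d^3 = -A^6 - 3*A^2 - 3*A^-2 - A^-6; d^4 = A^8 + 4*A^4 + 6 + 4*A^-4 + A^-8.
  A^6 * (d^2) = A^10 + 2*A^6 + A^2
  A^4 * (6*d) = -6*A^6 - 6*A^2
  A^2 * (9 + 6*d^2) = 6*A^6 + 21*A^2 + 6*A^-2
  A^0 * (18*d + 2*d^3) = -2*A^6 - 24*A^2 - 24*A^-2 - 2*A^-6
  A^-2 * (15*d^2) = 15*A^2 + 30*A^-2 + 15*A^-6
  A^-4 * (6*d^3) = -6*A^2 - 18*A^-2 - 18*A^-6 - 6*A^-10
  A^-6 * (d^4) = A^2 + 4*A^-2 + 6*A^-6 + 4*A^-10 + A^-14
Summing the groups: <K> = A^10 + 2*A^2 - 2*A^-2 + A^-6 - 2*A^-10 + A^-14
Normalise by the writhe: (-A^3)^(-w) = (-A^3)^(-6) = A^-18, so f(A) = A^-18 * <K> = A^-8 + 2*A^-16 - 2*A^-20 + A^-24 - 2*A^-28 + A^-32.
Substitute A = t^(-1/4), i.e. A^e → t^(-e/4): V(t) = t^8 - 2*t^7 + t^6 - 2*t^5 + 2*t^4 + t^2

Answer: t^8 - 2*t^7 + t^6 - 2*t^5 + 2*t^4 + t^2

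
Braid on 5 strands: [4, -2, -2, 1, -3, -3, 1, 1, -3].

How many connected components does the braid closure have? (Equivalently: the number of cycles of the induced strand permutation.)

2

Derivation:
Track the strand permutation on 5 strands, starting from identity.
  step 1: s4 swaps positions 4,5 -> [1 2 3 5 4]
  step 2: s2^-1 swaps positions 2,3 -> [1 3 2 5 4]
  step 3: s2^-1 swaps positions 2,3 -> [1 2 3 5 4]
  step 4: s1 swaps positions 1,2 -> [2 1 3 5 4]
  step 5: s3^-1 swaps positions 3,4 -> [2 1 5 3 4]
  step 6: s3^-1 swaps positions 3,4 -> [2 1 3 5 4]
  step 7: s1 swaps positions 1,2 -> [1 2 3 5 4]
  step 8: s1 swaps positions 1,2 -> [2 1 3 5 4]
  step 9: s3^-1 swaps positions 3,4 -> [2 1 5 3 4]
Final permutation (position -> original strand): [2 1 5 3 4]
Closure components = cycle count of this permutation = 2.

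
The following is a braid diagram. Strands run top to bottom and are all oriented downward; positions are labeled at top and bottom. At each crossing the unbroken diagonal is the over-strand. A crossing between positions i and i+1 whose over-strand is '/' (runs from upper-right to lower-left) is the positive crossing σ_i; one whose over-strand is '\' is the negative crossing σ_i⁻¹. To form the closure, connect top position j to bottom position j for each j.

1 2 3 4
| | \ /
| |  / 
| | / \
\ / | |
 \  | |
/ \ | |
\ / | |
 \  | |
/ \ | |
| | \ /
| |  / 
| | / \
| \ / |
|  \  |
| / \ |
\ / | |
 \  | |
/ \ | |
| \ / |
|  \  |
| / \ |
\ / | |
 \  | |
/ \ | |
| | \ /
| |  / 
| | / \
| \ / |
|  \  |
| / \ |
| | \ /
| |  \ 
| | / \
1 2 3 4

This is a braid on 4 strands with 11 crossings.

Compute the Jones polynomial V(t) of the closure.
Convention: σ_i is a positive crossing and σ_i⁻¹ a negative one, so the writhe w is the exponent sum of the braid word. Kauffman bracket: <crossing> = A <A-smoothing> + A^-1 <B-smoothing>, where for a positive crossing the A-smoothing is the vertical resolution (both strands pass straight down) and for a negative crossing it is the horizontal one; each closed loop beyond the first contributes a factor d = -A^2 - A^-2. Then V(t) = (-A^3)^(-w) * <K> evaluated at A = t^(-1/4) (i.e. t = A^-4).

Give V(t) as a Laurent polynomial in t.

1 - t^-1 + 2*t^-2 - 2*t^-3 + 2*t^-4 - 2*t^-5 + 2*t^-6 - t^-7

Derivation:
Reading the diagram top to bottom ('/'-over between positions i,i+1 = s_i, '\'-over = s_i^-1): braid word = s3 s1^-1 s1^-1 s3 s2^-1 s1^-1 s2^-1 s1^-1 s3 s2^-1 s3^-1.
The presented braid s3 s1^-1 s1^-1 s3 s2^-1 s1^-1 s2^-1 s1^-1 s3 s2^-1 s3^-1 on 4 strands reduces by inverse Markov moves (closure unchanged at each step):
  Deconjugate: the word is γ·β·γ⁻¹ with γ = s3 (prefix) and γ⁻¹ = s3^-1 (suffix); strip both.
Reduced to β = s1^-1 s1^-1 s3 s2^-1 s1^-1 s2^-1 s1^-1 s3 s2^-1 on 4 strands, 9 crossings.
Compute on β:
Braid: s1^-1 s1^-1 s3 s2^-1 s1^-1 s2^-1 s1^-1 s3 s2^-1 on 4 strands, 9 crossings.
Writhe w = (#positive) - (#negative) = 2 - 7 = -5.
Enumerate smoothing states for the bracket polynomial. There are 2^9 = 512 states.
For each crossing: s=0 is the vertical smoothing, s=1 horizontal. Crossing k contributes A^(sign_k * (1 - 2*s_k)); loop factor d = -A^2 - A^-2.
Tabulate the states by total A-exponent and number of loops L (A-exp: L × count):
  A^9: L=3 ×1
  A^7: L=2 ×4, L=4 ×5
  A^5: L=1 ×4, L=3 ×26, L=5 ×6
  A^3: L=2 ×43, L=4 ×40, L=6 ×1
  A^1: L=1 ×23, L=3 ×92, L=5 ×11
  A^-1: L=2 ×91, L=4 ×34, L=6 ×1
  A^-3: L=1 ×32, L=3 ×48, L=5 ×4
  A^-5: L=2 ×28, L=4 ×8
  A^-7: L=3 ×9
  A^-9: L=4 ×1
Each group contributes A^e * Σ count * d^(L-1):
Powers of d = -A^2 - A^-2: d^2 = A^4 + 2 + A^-4; d^3 = -A^6 - 3*A^2 - 3*A^-2 - A^-6; d^4 = A^8 + 4*A^4 + 6 + 4*A^-4 + A^-8; d^5 = -A^10 - 5*A^6 - 10*A^2 - 10*A^-2 - 5*A^-6 - A^-10.
  A^9 * (d^2) = A^13 + 2*A^9 + A^5
  A^7 * (4*d + 5*d^3) = -5*A^13 - 19*A^9 - 19*A^5 - 5*A
  A^5 * (4 + 26*d^2 + 6*d^4) = 6*A^13 + 50*A^9 + 92*A^5 + 50*A + 6*A^-3
  A^3 * (43*d + 40*d^3 + d^5) = -A^13 - 45*A^9 - 173*A^5 - 173*A - 45*A^-3 - A^-7
  A^1 * (23 + 92*d^2 + 11*d^4) = 11*A^9 + 136*A^5 + 273*A + 136*A^-3 + 11*A^-7
  A^-1 * (91*d + 34*d^3 + d^5) = -A^9 - 39*A^5 - 203*A - 203*A^-3 - 39*A^-7 - A^-11
  A^-3 * (32 + 48*d^2 + 4*d^4) = 4*A^5 + 64*A + 152*A^-3 + 64*A^-7 + 4*A^-11
  A^-5 * (28*d + 8*d^3) = -8*A - 52*A^-3 - 52*A^-7 - 8*A^-11
  A^-7 * (9*d^2) = 9*A^-3 + 18*A^-7 + 9*A^-11
  A^-9 * (d^3) = -A^-3 - 3*A^-7 - 3*A^-11 - A^-15
Summing the groups: <K> = A^13 - 2*A^9 + 2*A^5 - 2*A + 2*A^-3 - 2*A^-7 + A^-11 - A^-15
Normalise by the writhe: (-A^3)^(-w) = (-A^3)^(5) = -A^15, so f(A) = -A^15 * <K> = -A^28 + 2*A^24 - 2*A^20 + 2*A^16 - 2*A^12 + 2*A^8 - A^4 + 1.
Substitute A = t^(-1/4), i.e. A^e → t^(-e/4): V(t) = 1 - t^-1 + 2*t^-2 - 2*t^-3 + 2*t^-4 - 2*t^-5 + 2*t^-6 - t^-7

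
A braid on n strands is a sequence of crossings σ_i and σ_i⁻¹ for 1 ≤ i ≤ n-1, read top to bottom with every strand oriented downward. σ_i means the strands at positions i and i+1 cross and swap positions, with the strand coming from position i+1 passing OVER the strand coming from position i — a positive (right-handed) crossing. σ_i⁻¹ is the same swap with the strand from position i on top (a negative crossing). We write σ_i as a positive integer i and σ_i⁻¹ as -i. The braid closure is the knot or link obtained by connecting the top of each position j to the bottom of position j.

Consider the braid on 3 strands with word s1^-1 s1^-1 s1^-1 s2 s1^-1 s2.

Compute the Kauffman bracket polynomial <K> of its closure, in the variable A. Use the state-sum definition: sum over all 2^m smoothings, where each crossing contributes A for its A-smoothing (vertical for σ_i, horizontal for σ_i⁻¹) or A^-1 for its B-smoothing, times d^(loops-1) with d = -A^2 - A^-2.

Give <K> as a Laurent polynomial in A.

Braid: s1^-1 s1^-1 s1^-1 s2 s1^-1 s2 on 3 strands, 6 crossings.
Writhe w = (#positive) - (#negative) = 2 - 4 = -2.
State-sum expansion of <K>. There are 2^6 = 64 states.
Each crossing splits two ways (0=vertical, 1=horizontal). The state's weight is A^(#A-smoothings - #B-smoothings) * d^(loops - 1).
Tabulate the states by total A-exponent and number of loops L (A-exp: L × count):
  A^6: L=5 ×1
  A^4: L=4 ×6
  A^2: L=3 ×15
  A^0: L=2 ×19, L=4 ×1
  A^-2: L=1 ×11, L=3 ×4
  A^-4: L=2 ×6
  A^-6: L=3 ×1
Each group contributes A^e * Σ count * d^(L-1):
Powers of d = -A^2 - A^-2: d^2 = A^4 + 2 + A^-4; d^3 = -A^6 - 3*A^2 - 3*A^-2 - A^-6; d^4 = A^8 + 4*A^4 + 6 + 4*A^-4 + A^-8.
  A^6 * (d^4) = A^14 + 4*A^10 + 6*A^6 + 4*A^2 + A^-2
  A^4 * (6*d^3) = -6*A^10 - 18*A^6 - 18*A^2 - 6*A^-2
  A^2 * (15*d^2) = 15*A^6 + 30*A^2 + 15*A^-2
  A^0 * (19*d + d^3) = -A^6 - 22*A^2 - 22*A^-2 - A^-6
  A^-2 * (11 + 4*d^2) = 4*A^2 + 19*A^-2 + 4*A^-6
  A^-4 * (6*d) = -6*A^-2 - 6*A^-6
  A^-6 * (d^2) = A^-2 + 2*A^-6 + A^-10
Summing the groups: <K> = A^14 - 2*A^10 + 2*A^6 - 2*A^2 + 2*A^-2 - A^-6 + A^-10

Answer: A^14 - 2*A^10 + 2*A^6 - 2*A^2 + 2*A^-2 - A^-6 + A^-10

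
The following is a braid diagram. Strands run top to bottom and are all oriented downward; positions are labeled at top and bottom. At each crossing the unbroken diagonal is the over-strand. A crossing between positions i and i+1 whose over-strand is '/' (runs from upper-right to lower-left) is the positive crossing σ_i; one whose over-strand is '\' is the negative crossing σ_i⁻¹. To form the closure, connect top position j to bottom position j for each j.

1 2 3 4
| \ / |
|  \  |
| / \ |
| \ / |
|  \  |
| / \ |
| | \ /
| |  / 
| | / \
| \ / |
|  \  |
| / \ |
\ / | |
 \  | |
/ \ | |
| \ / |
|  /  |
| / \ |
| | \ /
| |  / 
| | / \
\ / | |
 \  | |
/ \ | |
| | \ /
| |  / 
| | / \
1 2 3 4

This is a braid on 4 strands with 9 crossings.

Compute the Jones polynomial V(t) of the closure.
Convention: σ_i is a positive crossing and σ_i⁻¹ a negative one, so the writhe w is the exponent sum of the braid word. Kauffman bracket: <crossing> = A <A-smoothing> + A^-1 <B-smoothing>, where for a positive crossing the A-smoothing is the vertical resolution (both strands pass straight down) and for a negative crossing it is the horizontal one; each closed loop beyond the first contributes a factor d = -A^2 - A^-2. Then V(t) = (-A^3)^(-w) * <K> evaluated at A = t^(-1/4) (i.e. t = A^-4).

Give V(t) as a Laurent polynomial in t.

Reading the diagram top to bottom ('/'-over between positions i,i+1 = s_i, '\'-over = s_i^-1): braid word = s2^-1 s2^-1 s3 s2^-1 s1^-1 s2 s3 s1^-1 s3.
Braid: s2^-1 s2^-1 s3 s2^-1 s1^-1 s2 s3 s1^-1 s3 on 4 strands, 9 crossings.
Writhe w = (#positive) - (#negative) = 4 - 5 = -1.
Computing the Kauffman bracket via state sum. There are 2^9 = 512 states.
Smooth each crossing (0=||, 1=⌣⌢); contribution A^(Σ sign_k(1-2s_k)) * d^(L-1).
Tabulate the states by total A-exponent and number of loops L (A-exp: L × count):
  A^9: L=5 ×1
  A^7: L=4 ×9
  A^5: L=3 ×32, L=5 ×4
  A^3: L=2 ×55, L=4 ×28, L=6 ×1
  A^1: L=1 ×39, L=3 ×77, L=5 ×10
  A^-1: L=2 ×87, L=4 ×38, L=6 ×1
  A^-3: L=1 ×14, L=3 ×64, L=5 ×6
  A^-5: L=2 ×17, L=4 ×19
  A^-7: L=3 ×7, L=5 ×2
  A^-9: L=4 ×1
Each group contributes A^e * Σ count * d^(L-1):
Powers of d = -A^2 - A^-2: d^2 = A^4 + 2 + A^-4; d^3 = -A^6 - 3*A^2 - 3*A^-2 - A^-6; d^4 = A^8 + 4*A^4 + 6 + 4*A^-4 + A^-8; d^5 = -A^10 - 5*A^6 - 10*A^2 - 10*A^-2 - 5*A^-6 - A^-10.
  A^9 * (d^4) = A^17 + 4*A^13 + 6*A^9 + 4*A^5 + A
  A^7 * (9*d^3) = -9*A^13 - 27*A^9 - 27*A^5 - 9*A
  A^5 * (32*d^2 + 4*d^4) = 4*A^13 + 48*A^9 + 88*A^5 + 48*A + 4*A^-3
  A^3 * (55*d + 28*d^3 + d^5) = -A^13 - 33*A^9 - 149*A^5 - 149*A - 33*A^-3 - A^-7
  A^1 * (39 + 77*d^2 + 10*d^4) = 10*A^9 + 117*A^5 + 253*A + 117*A^-3 + 10*A^-7
  A^-1 * (87*d + 38*d^3 + d^5) = -A^9 - 43*A^5 - 211*A - 211*A^-3 - 43*A^-7 - A^-11
  A^-3 * (14 + 64*d^2 + 6*d^4) = 6*A^5 + 88*A + 178*A^-3 + 88*A^-7 + 6*A^-11
  A^-5 * (17*d + 19*d^3) = -19*A - 74*A^-3 - 74*A^-7 - 19*A^-11
  A^-7 * (7*d^2 + 2*d^4) = 2*A + 15*A^-3 + 26*A^-7 + 15*A^-11 + 2*A^-15
  A^-9 * (d^3) = -A^-3 - 3*A^-7 - 3*A^-11 - A^-15
Summing the groups: <K> = A^17 - 2*A^13 + 3*A^9 - 4*A^5 + 4*A - 5*A^-3 + 3*A^-7 - 2*A^-11 + A^-15
Normalise by the writhe: (-A^3)^(-w) = (-A^3)^(1) = -A^3, so f(A) = -A^3 * <K> = -A^20 + 2*A^16 - 3*A^12 + 4*A^8 - 4*A^4 + 5 - 3*A^-4 + 2*A^-8 - A^-12.
Substitute A = t^(-1/4), i.e. A^e → t^(-e/4): V(t) = -t^3 + 2*t^2 - 3*t + 5 - 4*t^-1 + 4*t^-2 - 3*t^-3 + 2*t^-4 - t^-5

Answer: -t^3 + 2*t^2 - 3*t + 5 - 4*t^-1 + 4*t^-2 - 3*t^-3 + 2*t^-4 - t^-5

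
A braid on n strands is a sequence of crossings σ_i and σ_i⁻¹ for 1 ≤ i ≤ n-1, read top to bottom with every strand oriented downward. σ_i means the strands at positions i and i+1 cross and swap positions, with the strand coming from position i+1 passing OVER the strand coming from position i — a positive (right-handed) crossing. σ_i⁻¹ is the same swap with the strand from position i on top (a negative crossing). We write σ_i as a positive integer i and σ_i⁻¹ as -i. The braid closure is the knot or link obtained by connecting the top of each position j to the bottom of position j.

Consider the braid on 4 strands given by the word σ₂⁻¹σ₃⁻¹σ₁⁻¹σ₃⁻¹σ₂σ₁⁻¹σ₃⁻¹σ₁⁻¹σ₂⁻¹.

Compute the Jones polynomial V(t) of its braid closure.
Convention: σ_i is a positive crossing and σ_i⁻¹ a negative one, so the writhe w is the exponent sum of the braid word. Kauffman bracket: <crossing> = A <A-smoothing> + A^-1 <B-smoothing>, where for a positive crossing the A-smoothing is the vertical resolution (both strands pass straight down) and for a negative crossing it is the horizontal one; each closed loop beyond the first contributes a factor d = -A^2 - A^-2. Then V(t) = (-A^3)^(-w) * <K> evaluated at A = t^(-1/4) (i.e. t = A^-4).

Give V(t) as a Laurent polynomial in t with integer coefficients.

t^-2 - 2*t^-3 + 5*t^-4 - 5*t^-5 + 6*t^-6 - 6*t^-7 + 4*t^-8 - 3*t^-9 + t^-10

Derivation:
Braid: s2^-1 s3^-1 s1^-1 s3^-1 s2 s1^-1 s3^-1 s1^-1 s2^-1 on 4 strands, 9 crossings.
Writhe w = (#positive) - (#negative) = 1 - 8 = -7.
Enumerate smoothing states for the bracket polynomial. There are 2^9 = 512 states.
Smooth each crossing (0=||, 1=⌣⌢); contribution A^(Σ sign_k(1-2s_k)) * d^(L-1).
Tabulate the states by total A-exponent and number of loops L (A-exp: L × count):
  A^9: L=6 ×1
  A^7: L=5 ×9
  A^5: L=4 ×35, L=6 ×1
  A^3: L=3 ×74, L=5 ×10
  A^1: L=2 ×85, L=4 ×41
  A^-1: L=1 ×42, L=3 ×80, L=5 ×4
  A^-3: L=2 ×65, L=4 ×19
  A^-5: L=1 ×9, L=3 ×26, L=5 ×1
  A^-7: L=2 ×6, L=4 ×3
  A^-9: L=3 ×1
Each group contributes A^e * Σ count * d^(L-1):
Powers of d = -A^2 - A^-2: d^2 = A^4 + 2 + A^-4; d^3 = -A^6 - 3*A^2 - 3*A^-2 - A^-6; d^4 = A^8 + 4*A^4 + 6 + 4*A^-4 + A^-8; d^5 = -A^10 - 5*A^6 - 10*A^2 - 10*A^-2 - 5*A^-6 - A^-10.
  A^9 * (d^5) = -A^19 - 5*A^15 - 10*A^11 - 10*A^7 - 5*A^3 - A^-1
  A^7 * (9*d^4) = 9*A^15 + 36*A^11 + 54*A^7 + 36*A^3 + 9*A^-1
  A^5 * (35*d^3 + d^5) = -A^15 - 40*A^11 - 115*A^7 - 115*A^3 - 40*A^-1 - A^-5
  A^3 * (74*d^2 + 10*d^4) = 10*A^11 + 114*A^7 + 208*A^3 + 114*A^-1 + 10*A^-5
  A^1 * (85*d + 41*d^3) = -41*A^7 - 208*A^3 - 208*A^-1 - 41*A^-5
  A^-1 * (42 + 80*d^2 + 4*d^4) = 4*A^7 + 96*A^3 + 226*A^-1 + 96*A^-5 + 4*A^-9
  A^-3 * (65*d + 19*d^3) = -19*A^3 - 122*A^-1 - 122*A^-5 - 19*A^-9
  A^-5 * (9 + 26*d^2 + d^4) = A^3 + 30*A^-1 + 67*A^-5 + 30*A^-9 + A^-13
  A^-7 * (6*d + 3*d^3) = -3*A^-1 - 15*A^-5 - 15*A^-9 - 3*A^-13
  A^-9 * (d^2) = A^-5 + 2*A^-9 + A^-13
Summing the groups: <K> = -A^19 + 3*A^15 - 4*A^11 + 6*A^7 - 6*A^3 + 5*A^-1 - 5*A^-5 + 2*A^-9 - A^-13
Normalise by the writhe: (-A^3)^(-w) = (-A^3)^(7) = -A^21, so f(A) = -A^21 * <K> = A^40 - 3*A^36 + 4*A^32 - 6*A^28 + 6*A^24 - 5*A^20 + 5*A^16 - 2*A^12 + A^8.
Substitute A = t^(-1/4), i.e. A^e → t^(-e/4): V(t) = t^-2 - 2*t^-3 + 5*t^-4 - 5*t^-5 + 6*t^-6 - 6*t^-7 + 4*t^-8 - 3*t^-9 + t^-10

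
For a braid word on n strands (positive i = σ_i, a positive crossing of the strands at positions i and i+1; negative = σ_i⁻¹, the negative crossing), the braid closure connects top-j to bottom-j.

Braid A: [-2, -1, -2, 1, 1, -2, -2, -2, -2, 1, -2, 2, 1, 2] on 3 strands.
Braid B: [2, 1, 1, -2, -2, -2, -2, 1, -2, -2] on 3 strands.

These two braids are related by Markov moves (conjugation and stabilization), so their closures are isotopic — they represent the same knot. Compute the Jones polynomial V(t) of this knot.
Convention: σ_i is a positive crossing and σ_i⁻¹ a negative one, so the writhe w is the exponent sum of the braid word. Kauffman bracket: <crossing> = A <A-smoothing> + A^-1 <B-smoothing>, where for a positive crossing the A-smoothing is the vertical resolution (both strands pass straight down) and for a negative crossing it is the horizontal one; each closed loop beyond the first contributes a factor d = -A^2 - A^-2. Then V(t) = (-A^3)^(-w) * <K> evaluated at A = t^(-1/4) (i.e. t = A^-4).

-t^2 + 2*t - 2 + 4*t^-1 - 4*t^-2 + 4*t^-3 - 3*t^-4 + 2*t^-5 - t^-6

Derivation:
Markov-equivalent braids have isotopic closures, hence identical knot invariants. Strip the Markov moves from each word to reach a common short braid β, then compute V(t) once on β.
Braid A: s2^-1 s1^-1 s2^-1 s1 s1 s2^-1 s2^-1 s2^-1 s2^-1 s1 s2^-1 s2 s1 s2 on 3 strands reduces by inverse Markov moves (closure unchanged at each step):
  Deconjugate: the word is γ·β·γ⁻¹ with γ = s2^-1 (prefix) and γ⁻¹ = s2 (suffix); strip both.
  Deconjugate: the word is γ·β·γ⁻¹ with γ = s1^-1 s2^-1 (prefix) and γ⁻¹ = s2 s1 (suffix); strip both.
Reduced to β = s1 s1 s2^-1 s2^-1 s2^-1 s2^-1 s1 s2^-1 on 3 strands, 8 crossings.
Braid B: s2 s1 s1 s2^-1 s2^-1 s2^-1 s2^-1 s1 s2^-1 s2^-1 on 3 strands reduces by inverse Markov moves (closure unchanged at each step):
  Deconjugate: the word is γ·β·γ⁻¹ with γ = s2 (prefix) and γ⁻¹ = s2^-1 (suffix); strip both.
Reduced to β = s1 s1 s2^-1 s2^-1 s2^-1 s2^-1 s1 s2^-1 on 3 strands, 8 crossings.
Both give the same β = s1 s1 s2^-1 s2^-1 s2^-1 s2^-1 s1 s2^-1 on 3 strands, so one state sum suffices:
Braid: s1 s1 s2^-1 s2^-1 s2^-1 s2^-1 s1 s2^-1 on 3 strands, 8 crossings.
Writhe w = (#positive) - (#negative) = 3 - 5 = -2.
Enumerate smoothing states for the bracket polynomial. There are 2^8 = 256 states.
For each crossing: s=0 is the vertical smoothing, s=1 horizontal. Crossing k contributes A^(sign_k * (1 - 2*s_k)); loop factor d = -A^2 - A^-2.
Tabulate the states by total A-exponent and number of loops L (A-exp: L × count):
  A^8: L=6 ×1
  A^6: L=5 ×8
  A^4: L=4 ×27, L=6 ×1
  A^2: L=3 ×48, L=5 ×8
  A^0: L=2 ×47, L=4 ×22, L=6 ×1
  A^-2: L=1 ×23, L=3 ×29, L=5 ×4
  A^-4: L=2 ×22, L=4 ×6
  A^-6: L=3 ×8
  A^-8: L=4 ×1
Each group contributes A^e * Σ count * d^(L-1):
Powers of d = -A^2 - A^-2: d^2 = A^4 + 2 + A^-4; d^3 = -A^6 - 3*A^2 - 3*A^-2 - A^-6; d^4 = A^8 + 4*A^4 + 6 + 4*A^-4 + A^-8; d^5 = -A^10 - 5*A^6 - 10*A^2 - 10*A^-2 - 5*A^-6 - A^-10.
  A^8 * (d^5) = -A^18 - 5*A^14 - 10*A^10 - 10*A^6 - 5*A^2 - A^-2
  A^6 * (8*d^4) = 8*A^14 + 32*A^10 + 48*A^6 + 32*A^2 + 8*A^-2
  A^4 * (27*d^3 + d^5) = -A^14 - 32*A^10 - 91*A^6 - 91*A^2 - 32*A^-2 - A^-6
  A^2 * (48*d^2 + 8*d^4) = 8*A^10 + 80*A^6 + 144*A^2 + 80*A^-2 + 8*A^-6
  A^0 * (47*d + 22*d^3 + d^5) = -A^10 - 27*A^6 - 123*A^2 - 123*A^-2 - 27*A^-6 - A^-10
  A^-2 * (23 + 29*d^2 + 4*d^4) = 4*A^6 + 45*A^2 + 105*A^-2 + 45*A^-6 + 4*A^-10
  A^-4 * (22*d + 6*d^3) = -6*A^2 - 40*A^-2 - 40*A^-6 - 6*A^-10
  A^-6 * (8*d^2) = 8*A^-2 + 16*A^-6 + 8*A^-10
  A^-8 * (d^3) = -A^-2 - 3*A^-6 - 3*A^-10 - A^-14
Summing the groups: <K> = -A^18 + 2*A^14 - 3*A^10 + 4*A^6 - 4*A^2 + 4*A^-2 - 2*A^-6 + 2*A^-10 - A^-14
Normalise by the writhe: (-A^3)^(-w) = (-A^3)^(2) = A^6, so f(A) = A^6 * <K> = -A^24 + 2*A^20 - 3*A^16 + 4*A^12 - 4*A^8 + 4*A^4 - 2 + 2*A^-4 - A^-8.
Substitute A = t^(-1/4), i.e. A^e → t^(-e/4): V(t) = -t^2 + 2*t - 2 + 4*t^-1 - 4*t^-2 + 4*t^-3 - 3*t^-4 + 2*t^-5 - t^-6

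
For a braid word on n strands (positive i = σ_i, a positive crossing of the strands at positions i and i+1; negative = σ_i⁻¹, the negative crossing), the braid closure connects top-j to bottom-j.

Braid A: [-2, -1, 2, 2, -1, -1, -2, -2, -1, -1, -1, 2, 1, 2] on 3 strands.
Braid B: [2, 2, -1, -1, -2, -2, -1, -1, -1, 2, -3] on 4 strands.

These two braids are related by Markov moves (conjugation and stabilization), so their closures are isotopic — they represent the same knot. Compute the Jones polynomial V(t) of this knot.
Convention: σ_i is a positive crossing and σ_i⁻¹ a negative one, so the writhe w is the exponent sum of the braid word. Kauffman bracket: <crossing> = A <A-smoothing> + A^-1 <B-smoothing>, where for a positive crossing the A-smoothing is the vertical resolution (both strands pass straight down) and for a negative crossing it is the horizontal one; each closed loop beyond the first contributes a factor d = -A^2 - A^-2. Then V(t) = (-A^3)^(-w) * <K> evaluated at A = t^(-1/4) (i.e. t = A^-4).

Markov-equivalent braids have isotopic closures, hence identical knot invariants. Strip the Markov moves from each word to reach a common short braid β, then compute V(t) once on β.
Braid A: s2^-1 s1^-1 s2 s2 s1^-1 s1^-1 s2^-1 s2^-1 s1^-1 s1^-1 s1^-1 s2 s1 s2 on 3 strands reduces by inverse Markov moves (closure unchanged at each step):
  Deconjugate: the word is γ·β·γ⁻¹ with γ = s2^-1 s1^-1 (prefix) and γ⁻¹ = s1 s2 (suffix); strip both.
Reduced to β = s2 s2 s1^-1 s1^-1 s2^-1 s2^-1 s1^-1 s1^-1 s1^-1 s2 on 3 strands, 10 crossings.
Braid B: s2 s2 s1^-1 s1^-1 s2^-1 s2^-1 s1^-1 s1^-1 s1^-1 s2 s3^-1 on 4 strands reduces by inverse Markov moves (closure unchanged at each step):
  Destabilize: the word has the form β·s3^-1 where s3^-1 occurs only as the final letter (β ∈ B_3); drop it and the last strand → 3 strands.
Reduced to β = s2 s2 s1^-1 s1^-1 s2^-1 s2^-1 s1^-1 s1^-1 s1^-1 s2 on 3 strands, 10 crossings.
Both give the same β = s2 s2 s1^-1 s1^-1 s2^-1 s2^-1 s1^-1 s1^-1 s1^-1 s2 on 3 strands, so one state sum suffices:
Braid: s2 s2 s1^-1 s1^-1 s2^-1 s2^-1 s1^-1 s1^-1 s1^-1 s2 on 3 strands, 10 crossings.
Writhe w = (#positive) - (#negative) = 3 - 7 = -4.
State-sum expansion of <K>. There are 2^10 = 1024 states.
Each crossing splits two ways (0=vertical, 1=horizontal). The state's weight is A^(#A-smoothings - #B-smoothings) * d^(loops - 1).
Tabulate the states by total A-exponent and number of loops L (A-exp: L × count):
  A^10: L=6 ×1
  A^8: L=5 ×10
  A^6: L=4 ×41, L=6 ×4
  A^4: L=3 ×87, L=5 ×32, L=7 ×1
  A^2: L=2 ×97, L=4 ×100, L=6 ×13
  A^0: L=1 ×46, L=3 ×152, L=5 ×52, L=7 ×2
  A^-2: L=2 ×103, L=4 ×96, L=6 ×11
  A^-4: L=1 ×15, L=3 ×79, L=5 ×26
  A^-6: L=2 ×18, L=4 ×26, L=6 ×1
  A^-8: L=3 ×8, L=5 ×2
  A^-10: L=4 ×1
Each group contributes A^e * Σ count * d^(L-1):
Powers of d = -A^2 - A^-2: d^2 = A^4 + 2 + A^-4; d^3 = -A^6 - 3*A^2 - 3*A^-2 - A^-6; d^4 = A^8 + 4*A^4 + 6 + 4*A^-4 + A^-8; d^5 = -A^10 - 5*A^6 - 10*A^2 - 10*A^-2 - 5*A^-6 - A^-10; d^6 = A^12 + 6*A^8 + 15*A^4 + 20 + 15*A^-4 + 6*A^-8 + A^-12.
  A^10 * (d^5) = -A^20 - 5*A^16 - 10*A^12 - 10*A^8 - 5*A^4 - 1
  A^8 * (10*d^4) = 10*A^16 + 40*A^12 + 60*A^8 + 40*A^4 + 10
  A^6 * (41*d^3 + 4*d^5) = -4*A^16 - 61*A^12 - 163*A^8 - 163*A^4 - 61 - 4*A^-4
  A^4 * (87*d^2 + 32*d^4 + d^6) = A^16 + 38*A^12 + 230*A^8 + 386*A^4 + 230 + 38*A^-4 + A^-8
  A^2 * (97*d + 100*d^3 + 13*d^5) = -13*A^12 - 165*A^8 - 527*A^4 - 527 - 165*A^-4 - 13*A^-8
  A^0 * (46 + 152*d^2 + 52*d^4 + 2*d^6) = 2*A^12 + 64*A^8 + 390*A^4 + 702 + 390*A^-4 + 64*A^-8 + 2*A^-12
  A^-2 * (103*d + 96*d^3 + 11*d^5) = -11*A^8 - 151*A^4 - 501 - 501*A^-4 - 151*A^-8 - 11*A^-12
  A^-4 * (15 + 79*d^2 + 26*d^4) = 26*A^4 + 183 + 329*A^-4 + 183*A^-8 + 26*A^-12
  A^-6 * (18*d + 26*d^3 + d^5) = -A^4 - 31 - 106*A^-4 - 106*A^-8 - 31*A^-12 - A^-16
  A^-8 * (8*d^2 + 2*d^4) = 2 + 16*A^-4 + 28*A^-8 + 16*A^-12 + 2*A^-16
  A^-10 * (d^3) = -A^-4 - 3*A^-8 - 3*A^-12 - A^-16
Summing the groups: <K> = -A^20 + 2*A^16 - 4*A^12 + 5*A^8 - 5*A^4 + 6 - 4*A^-4 + 3*A^-8 - A^-12
Normalise by the writhe: (-A^3)^(-w) = (-A^3)^(4) = A^12, so f(A) = A^12 * <K> = -A^32 + 2*A^28 - 4*A^24 + 5*A^20 - 5*A^16 + 6*A^12 - 4*A^8 + 3*A^4 - 1.
Substitute A = t^(-1/4), i.e. A^e → t^(-e/4): V(t) = -1 + 3*t^-1 - 4*t^-2 + 6*t^-3 - 5*t^-4 + 5*t^-5 - 4*t^-6 + 2*t^-7 - t^-8

Answer: -1 + 3*t^-1 - 4*t^-2 + 6*t^-3 - 5*t^-4 + 5*t^-5 - 4*t^-6 + 2*t^-7 - t^-8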